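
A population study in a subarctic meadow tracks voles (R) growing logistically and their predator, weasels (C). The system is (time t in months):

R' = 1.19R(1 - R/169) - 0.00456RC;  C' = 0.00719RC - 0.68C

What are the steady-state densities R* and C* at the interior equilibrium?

From dC/dt = 0 with C > 0: 0.00719R* = 0.68, so R* = 94.6.
Substitute into dR/dt = 0: 1.19(1 - 94.6/169) = 0.00456C*.
The bracket is 0.44, giving C* = 0.524/0.00456 = 115.

R* ≈ 94.6, C* ≈ 115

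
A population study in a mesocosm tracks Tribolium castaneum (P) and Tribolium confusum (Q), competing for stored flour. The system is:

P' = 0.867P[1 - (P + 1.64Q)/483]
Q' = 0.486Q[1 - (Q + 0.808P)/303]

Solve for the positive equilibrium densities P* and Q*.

Setting both brackets to zero gives the nullclines P + 1.64Q = 483 and 0.808P + Q = 303.
Substituting Q = 303 - 0.808P into the first: P(1 - 1.64·0.808) = 483 - 1.64·303.
So P* = -13.9/-0.325 = 42.8, and then Q* = 303 - 0.808·42.8 = 268.

P* ≈ 42.8, Q* ≈ 268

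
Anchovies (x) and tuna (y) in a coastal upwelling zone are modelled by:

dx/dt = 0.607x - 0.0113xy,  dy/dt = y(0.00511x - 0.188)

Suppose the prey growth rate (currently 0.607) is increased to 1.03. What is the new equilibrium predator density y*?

y* ≈ 91.2

At the interior fixed point, setting dx/dt = 0 with x > 0 fixes y* = (prey growth rate)/(xy coefficient) — independent of the other coefficients.
With the change, y* = 1.03/0.0113 = 91.2; it rises from 53.7.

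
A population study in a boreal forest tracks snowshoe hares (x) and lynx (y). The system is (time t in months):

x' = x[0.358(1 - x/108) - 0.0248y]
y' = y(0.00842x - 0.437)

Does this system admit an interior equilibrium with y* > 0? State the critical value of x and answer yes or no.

The predator equation gives dy/dt > 0 only when x > 0.437/0.00842 = 51.9.
Without the predator, x → K = 108. Since 108 > 51.9, the predator can invade and persist.

Threshold x = 51.9; K > 51.9, so yes, the predator persists.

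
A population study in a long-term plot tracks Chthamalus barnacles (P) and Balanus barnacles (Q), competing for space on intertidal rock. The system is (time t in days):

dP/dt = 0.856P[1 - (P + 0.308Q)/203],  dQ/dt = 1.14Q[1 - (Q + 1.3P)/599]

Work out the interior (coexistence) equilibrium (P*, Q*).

Setting both brackets to zero gives the nullclines P + 0.308Q = 203 and 1.3P + Q = 599.
Substituting Q = 599 - 1.3P into the first: P(1 - 0.308·1.3) = 203 - 0.308·599.
So P* = 18.5/0.6 = 30.9, and then Q* = 599 - 1.3·30.9 = 559.

P* ≈ 30.9, Q* ≈ 559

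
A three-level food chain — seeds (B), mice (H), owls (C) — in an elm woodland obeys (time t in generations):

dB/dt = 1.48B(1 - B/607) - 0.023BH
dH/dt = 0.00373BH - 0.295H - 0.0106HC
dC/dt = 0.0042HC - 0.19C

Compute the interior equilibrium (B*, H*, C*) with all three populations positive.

B* ≈ 180, H* ≈ 45.2, C* ≈ 35.6

From dC/dt = 0: 0.0042H* = 0.19, so H* = 45.2.
From dB/dt = 0: 1.48(1 - B*/607) = 0.023·45.2, giving B* = 607·(1 - 0.703) = 180.
From dH/dt = 0: 0.00373·180 - 0.295 = 0.0106C*, so C* = 0.377/0.0106 = 35.6.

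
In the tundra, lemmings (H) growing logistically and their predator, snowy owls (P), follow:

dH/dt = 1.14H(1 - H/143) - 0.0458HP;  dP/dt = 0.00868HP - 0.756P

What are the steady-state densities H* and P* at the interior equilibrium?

From dP/dt = 0 with P > 0: 0.00868H* = 0.756, so H* = 87.1.
Substitute into dH/dt = 0: 1.14(1 - 87.1/143) = 0.0458P*.
The bracket is 0.391, giving P* = 0.446/0.0458 = 9.73.

H* ≈ 87.1, P* ≈ 9.73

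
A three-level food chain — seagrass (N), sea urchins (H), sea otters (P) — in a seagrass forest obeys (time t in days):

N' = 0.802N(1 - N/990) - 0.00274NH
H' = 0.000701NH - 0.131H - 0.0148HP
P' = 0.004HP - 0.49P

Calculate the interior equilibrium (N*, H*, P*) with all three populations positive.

From dP/dt = 0: 0.004H* = 0.49, so H* = 122.
From dN/dt = 0: 0.802(1 - N*/990) = 0.00274·122, giving N* = 990·(1 - 0.419) = 576.
From dH/dt = 0: 0.000701·576 - 0.131 = 0.0148P*, so P* = 0.273/0.0148 = 18.4.

N* ≈ 576, H* ≈ 122, P* ≈ 18.4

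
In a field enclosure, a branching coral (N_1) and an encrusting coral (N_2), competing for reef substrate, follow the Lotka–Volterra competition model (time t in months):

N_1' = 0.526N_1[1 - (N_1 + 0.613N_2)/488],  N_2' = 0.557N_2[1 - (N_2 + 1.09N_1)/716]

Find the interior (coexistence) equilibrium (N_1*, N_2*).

Setting both brackets to zero gives the nullclines N_1 + 0.613N_2 = 488 and 1.09N_1 + N_2 = 716.
Substituting N_2 = 716 - 1.09N_1 into the first: N_1(1 - 0.613·1.09) = 488 - 0.613·716.
So N_1* = 49.1/0.332 = 148, and then N_2* = 716 - 1.09·148 = 555.

N_1* ≈ 148, N_2* ≈ 555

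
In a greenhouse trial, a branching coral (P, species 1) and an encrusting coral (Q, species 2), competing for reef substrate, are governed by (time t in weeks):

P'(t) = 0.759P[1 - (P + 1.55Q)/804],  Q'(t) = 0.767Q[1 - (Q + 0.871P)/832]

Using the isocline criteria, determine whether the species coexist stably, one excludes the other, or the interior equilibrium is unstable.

Compare the nullcline intercepts: K1/α12 = 804/1.55 = 519 < K2 = 832; K2/α21 = 832/0.871 = 955 > K1 = 804.
Since the inequalities point opposite ways, species 2 can invade but species 1 cannot.

species 2 excludes species 1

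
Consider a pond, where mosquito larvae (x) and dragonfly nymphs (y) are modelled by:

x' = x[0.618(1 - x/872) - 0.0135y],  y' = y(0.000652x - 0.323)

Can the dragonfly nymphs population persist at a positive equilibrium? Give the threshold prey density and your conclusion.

The predator equation gives dy/dt > 0 only when x > 0.323/0.000652 = 495.
Without the predator, x → K = 872. Since 872 > 495, the predator can invade and persist.

Threshold x = 495; K > 495, so yes, the predator persists.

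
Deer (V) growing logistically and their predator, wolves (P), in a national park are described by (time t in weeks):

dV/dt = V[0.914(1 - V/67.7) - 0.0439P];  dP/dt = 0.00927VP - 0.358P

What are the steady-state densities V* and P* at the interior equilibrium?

V* ≈ 38.6, P* ≈ 8.94

From dP/dt = 0 with P > 0: 0.00927V* = 0.358, so V* = 38.6.
Substitute into dV/dt = 0: 0.914(1 - 38.6/67.7) = 0.0439P*.
The bracket is 0.43, giving P* = 0.393/0.0439 = 8.94.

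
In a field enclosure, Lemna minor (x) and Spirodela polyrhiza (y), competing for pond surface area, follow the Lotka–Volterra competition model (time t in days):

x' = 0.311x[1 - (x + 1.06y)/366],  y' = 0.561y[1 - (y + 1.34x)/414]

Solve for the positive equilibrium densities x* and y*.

Setting both brackets to zero gives the nullclines x + 1.06y = 366 and 1.34x + y = 414.
Substituting y = 414 - 1.34x into the first: x(1 - 1.06·1.34) = 366 - 1.06·414.
So x* = -72.8/-0.42 = 173, and then y* = 414 - 1.34·173 = 182.

x* ≈ 173, y* ≈ 182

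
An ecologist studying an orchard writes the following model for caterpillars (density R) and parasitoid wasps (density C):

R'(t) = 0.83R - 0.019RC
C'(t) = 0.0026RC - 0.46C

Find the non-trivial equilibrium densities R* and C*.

Set dC/dt = 0 with C > 0: 0.0026R - 0.46 = 0, so R* = 0.46/0.0026 = 177.
Set dR/dt = 0 with R > 0: 0.83 - 0.019C = 0, so C* = 0.83/0.019 = 43.7.

R* ≈ 177, C* ≈ 43.7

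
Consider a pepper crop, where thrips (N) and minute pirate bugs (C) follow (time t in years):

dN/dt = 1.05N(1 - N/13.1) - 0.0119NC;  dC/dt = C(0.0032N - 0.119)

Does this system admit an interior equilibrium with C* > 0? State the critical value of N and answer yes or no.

Threshold N = 37.2; K < 37.2, so no, the predator goes extinct.

The predator equation gives dC/dt > 0 only when N > 0.119/0.0032 = 37.2.
Without the predator, N → K = 13.1. Since 13.1 < 37.2, the predator cannot invade.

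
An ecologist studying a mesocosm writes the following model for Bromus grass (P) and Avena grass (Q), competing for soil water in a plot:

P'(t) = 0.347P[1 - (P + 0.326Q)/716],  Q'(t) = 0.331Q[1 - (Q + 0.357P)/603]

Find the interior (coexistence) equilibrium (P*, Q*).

P* ≈ 588, Q* ≈ 393

Setting both brackets to zero gives the nullclines P + 0.326Q = 716 and 0.357P + Q = 603.
Substituting Q = 603 - 0.357P into the first: P(1 - 0.326·0.357) = 716 - 0.326·603.
So P* = 519/0.884 = 588, and then Q* = 603 - 0.357·588 = 393.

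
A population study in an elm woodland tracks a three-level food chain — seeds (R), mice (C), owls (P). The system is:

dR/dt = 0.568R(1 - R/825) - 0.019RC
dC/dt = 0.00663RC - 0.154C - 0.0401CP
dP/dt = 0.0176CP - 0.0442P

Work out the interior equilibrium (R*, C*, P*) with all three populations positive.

From dP/dt = 0: 0.0176C* = 0.0442, so C* = 2.51.
From dR/dt = 0: 0.568(1 - R*/825) = 0.019·2.51, giving R* = 825·(1 - 0.084) = 756.
From dC/dt = 0: 0.00663·756 - 0.154 = 0.0401P*, so P* = 4.86/0.0401 = 121.

R* ≈ 756, C* ≈ 2.51, P* ≈ 121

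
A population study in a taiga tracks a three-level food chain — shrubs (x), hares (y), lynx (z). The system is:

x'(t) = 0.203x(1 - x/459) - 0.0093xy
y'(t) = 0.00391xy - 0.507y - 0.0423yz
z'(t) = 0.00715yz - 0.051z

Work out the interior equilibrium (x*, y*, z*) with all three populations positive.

From dz/dt = 0: 0.00715y* = 0.051, so y* = 7.13.
From dx/dt = 0: 0.203(1 - x*/459) = 0.0093·7.13, giving x* = 459·(1 - 0.327) = 309.
From dy/dt = 0: 0.00391·309 - 0.507 = 0.0423z*, so z* = 0.701/0.0423 = 16.6.

x* ≈ 309, y* ≈ 7.13, z* ≈ 16.6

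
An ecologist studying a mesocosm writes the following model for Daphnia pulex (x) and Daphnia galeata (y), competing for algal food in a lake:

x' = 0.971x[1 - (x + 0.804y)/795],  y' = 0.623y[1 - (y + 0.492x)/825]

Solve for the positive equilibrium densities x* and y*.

x* ≈ 218, y* ≈ 718

Setting both brackets to zero gives the nullclines x + 0.804y = 795 and 0.492x + y = 825.
Substituting y = 825 - 0.492x into the first: x(1 - 0.804·0.492) = 795 - 0.804·825.
So x* = 132/0.604 = 218, and then y* = 825 - 0.492·218 = 718.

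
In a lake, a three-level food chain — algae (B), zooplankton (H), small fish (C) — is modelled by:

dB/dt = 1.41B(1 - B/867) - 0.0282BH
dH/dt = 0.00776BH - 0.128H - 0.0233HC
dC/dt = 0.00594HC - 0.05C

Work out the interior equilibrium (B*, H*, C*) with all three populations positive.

B* ≈ 721, H* ≈ 8.42, C* ≈ 235

From dC/dt = 0: 0.00594H* = 0.05, so H* = 8.42.
From dB/dt = 0: 1.41(1 - B*/867) = 0.0282·8.42, giving B* = 867·(1 - 0.168) = 721.
From dH/dt = 0: 0.00776·721 - 0.128 = 0.0233C*, so C* = 5.47/0.0233 = 235.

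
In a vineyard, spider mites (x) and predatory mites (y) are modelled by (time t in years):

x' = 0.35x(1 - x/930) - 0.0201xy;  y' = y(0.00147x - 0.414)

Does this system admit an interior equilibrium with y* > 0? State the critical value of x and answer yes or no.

Threshold x = 282; K > 282, so yes, the predator persists.

The predator equation gives dy/dt > 0 only when x > 0.414/0.00147 = 282.
Without the predator, x → K = 930. Since 930 > 282, the predator can invade and persist.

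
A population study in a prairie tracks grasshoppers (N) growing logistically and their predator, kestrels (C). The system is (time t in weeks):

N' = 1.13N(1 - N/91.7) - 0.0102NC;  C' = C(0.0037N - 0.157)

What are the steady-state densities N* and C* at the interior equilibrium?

N* ≈ 42.4, C* ≈ 59.5

From dC/dt = 0 with C > 0: 0.0037N* = 0.157, so N* = 42.4.
Substitute into dN/dt = 0: 1.13(1 - 42.4/91.7) = 0.0102C*.
The bracket is 0.537, giving C* = 0.607/0.0102 = 59.5.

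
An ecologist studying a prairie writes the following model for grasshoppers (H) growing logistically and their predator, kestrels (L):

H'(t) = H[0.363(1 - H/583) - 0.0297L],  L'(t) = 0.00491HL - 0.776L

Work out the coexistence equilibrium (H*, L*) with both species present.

H* ≈ 158, L* ≈ 8.91

From dL/dt = 0 with L > 0: 0.00491H* = 0.776, so H* = 158.
Substitute into dH/dt = 0: 0.363(1 - 158/583) = 0.0297L*.
The bracket is 0.729, giving L* = 0.265/0.0297 = 8.91.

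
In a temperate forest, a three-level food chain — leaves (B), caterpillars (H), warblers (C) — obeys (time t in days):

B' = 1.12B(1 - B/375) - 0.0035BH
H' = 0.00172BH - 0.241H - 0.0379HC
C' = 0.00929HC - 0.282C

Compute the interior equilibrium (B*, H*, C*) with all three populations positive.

From dC/dt = 0: 0.00929H* = 0.282, so H* = 30.4.
From dB/dt = 0: 1.12(1 - B*/375) = 0.0035·30.4, giving B* = 375·(1 - 0.0949) = 339.
From dH/dt = 0: 0.00172·339 - 0.241 = 0.0379C*, so C* = 0.343/0.0379 = 9.05.

B* ≈ 339, H* ≈ 30.4, C* ≈ 9.05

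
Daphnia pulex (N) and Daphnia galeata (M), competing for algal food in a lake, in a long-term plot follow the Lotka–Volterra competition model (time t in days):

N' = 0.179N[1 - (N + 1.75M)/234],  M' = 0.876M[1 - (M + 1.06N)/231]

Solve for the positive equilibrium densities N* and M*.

N* ≈ 199, M* ≈ 19.9

Setting both brackets to zero gives the nullclines N + 1.75M = 234 and 1.06N + M = 231.
Substituting M = 231 - 1.06N into the first: N(1 - 1.75·1.06) = 234 - 1.75·231.
So N* = -170/-0.855 = 199, and then M* = 231 - 1.06·199 = 19.9.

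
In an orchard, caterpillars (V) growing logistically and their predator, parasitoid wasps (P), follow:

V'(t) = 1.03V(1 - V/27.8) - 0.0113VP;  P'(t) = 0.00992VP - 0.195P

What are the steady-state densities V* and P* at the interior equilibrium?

From dP/dt = 0 with P > 0: 0.00992V* = 0.195, so V* = 19.7.
Substitute into dV/dt = 0: 1.03(1 - 19.7/27.8) = 0.0113P*.
The bracket is 0.293, giving P* = 0.302/0.0113 = 26.7.

V* ≈ 19.7, P* ≈ 26.7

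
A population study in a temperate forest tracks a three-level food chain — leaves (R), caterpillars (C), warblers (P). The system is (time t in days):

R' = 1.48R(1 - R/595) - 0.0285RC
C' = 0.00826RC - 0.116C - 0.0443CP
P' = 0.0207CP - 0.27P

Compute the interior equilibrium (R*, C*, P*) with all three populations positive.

From dP/dt = 0: 0.0207C* = 0.27, so C* = 13.
From dR/dt = 0: 1.48(1 - R*/595) = 0.0285·13, giving R* = 595·(1 - 0.251) = 446.
From dC/dt = 0: 0.00826·446 - 0.116 = 0.0443P*, so P* = 3.56/0.0443 = 80.5.

R* ≈ 446, C* ≈ 13, P* ≈ 80.5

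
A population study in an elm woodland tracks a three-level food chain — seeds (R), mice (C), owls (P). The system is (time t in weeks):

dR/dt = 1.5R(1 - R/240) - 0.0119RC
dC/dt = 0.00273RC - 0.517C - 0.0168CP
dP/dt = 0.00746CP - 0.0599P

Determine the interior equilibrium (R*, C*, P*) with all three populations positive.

R* ≈ 225, C* ≈ 8.03, P* ≈ 5.74

From dP/dt = 0: 0.00746C* = 0.0599, so C* = 8.03.
From dR/dt = 0: 1.5(1 - R*/240) = 0.0119·8.03, giving R* = 240·(1 - 0.0637) = 225.
From dC/dt = 0: 0.00273·225 - 0.517 = 0.0168P*, so P* = 0.0965/0.0168 = 5.74.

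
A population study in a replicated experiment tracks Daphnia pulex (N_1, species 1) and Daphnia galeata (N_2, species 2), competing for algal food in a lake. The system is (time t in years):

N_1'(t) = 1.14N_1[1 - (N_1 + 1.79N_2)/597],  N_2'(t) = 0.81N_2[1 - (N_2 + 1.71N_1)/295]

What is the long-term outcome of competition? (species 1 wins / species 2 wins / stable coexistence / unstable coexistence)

Compare the nullcline intercepts: K1/α12 = 597/1.79 = 334 > K2 = 295; K2/α21 = 295/1.71 = 173 < K1 = 597.
Since the inequalities point opposite ways, species 1 can invade but species 2 cannot.

species 1 excludes species 2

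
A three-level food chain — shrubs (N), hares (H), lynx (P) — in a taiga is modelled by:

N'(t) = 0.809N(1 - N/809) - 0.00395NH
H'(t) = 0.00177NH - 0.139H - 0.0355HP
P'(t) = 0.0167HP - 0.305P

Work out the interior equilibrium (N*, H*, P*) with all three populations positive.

From dP/dt = 0: 0.0167H* = 0.305, so H* = 18.3.
From dN/dt = 0: 0.809(1 - N*/809) = 0.00395·18.3, giving N* = 809·(1 - 0.0892) = 737.
From dH/dt = 0: 0.00177·737 - 0.139 = 0.0355P*, so P* = 1.17/0.0355 = 32.8.

N* ≈ 737, H* ≈ 18.3, P* ≈ 32.8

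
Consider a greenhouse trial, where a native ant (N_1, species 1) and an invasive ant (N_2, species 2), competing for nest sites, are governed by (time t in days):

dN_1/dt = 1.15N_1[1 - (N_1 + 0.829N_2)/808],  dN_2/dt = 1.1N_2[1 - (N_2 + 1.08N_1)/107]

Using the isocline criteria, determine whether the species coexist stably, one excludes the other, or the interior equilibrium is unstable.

Compare the nullcline intercepts: K1/α12 = 808/0.829 = 975 > K2 = 107; K2/α21 = 107/1.08 = 99.1 < K1 = 808.
Since the inequalities point opposite ways, species 1 can invade but species 2 cannot.

species 1 excludes species 2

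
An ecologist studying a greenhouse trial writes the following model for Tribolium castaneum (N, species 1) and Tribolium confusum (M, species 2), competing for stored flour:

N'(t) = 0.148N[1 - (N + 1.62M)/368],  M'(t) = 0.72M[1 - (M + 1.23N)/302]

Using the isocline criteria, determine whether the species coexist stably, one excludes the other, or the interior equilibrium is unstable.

Compare the nullcline intercepts: K1/α12 = 368/1.62 = 227 < K2 = 302; K2/α21 = 302/1.23 = 246 < K1 = 368.
Since both are reversed, neither can invade when rare; the interior point is a saddle.

unstable coexistence (outcome depends on initial conditions)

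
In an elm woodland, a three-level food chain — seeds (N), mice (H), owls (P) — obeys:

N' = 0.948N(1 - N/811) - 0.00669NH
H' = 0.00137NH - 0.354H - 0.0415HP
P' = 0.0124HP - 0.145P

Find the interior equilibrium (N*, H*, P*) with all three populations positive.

N* ≈ 744, H* ≈ 11.7, P* ≈ 16

From dP/dt = 0: 0.0124H* = 0.145, so H* = 11.7.
From dN/dt = 0: 0.948(1 - N*/811) = 0.00669·11.7, giving N* = 811·(1 - 0.0825) = 744.
From dH/dt = 0: 0.00137·744 - 0.354 = 0.0415P*, so P* = 0.665/0.0415 = 16.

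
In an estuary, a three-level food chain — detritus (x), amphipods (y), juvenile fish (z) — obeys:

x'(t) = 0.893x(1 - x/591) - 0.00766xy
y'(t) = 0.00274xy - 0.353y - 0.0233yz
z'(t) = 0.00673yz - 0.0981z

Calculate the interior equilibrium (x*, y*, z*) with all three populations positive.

x* ≈ 517, y* ≈ 14.6, z* ≈ 45.7

From dz/dt = 0: 0.00673y* = 0.0981, so y* = 14.6.
From dx/dt = 0: 0.893(1 - x*/591) = 0.00766·14.6, giving x* = 591·(1 - 0.125) = 517.
From dy/dt = 0: 0.00274·517 - 0.353 = 0.0233z*, so z* = 1.06/0.0233 = 45.7.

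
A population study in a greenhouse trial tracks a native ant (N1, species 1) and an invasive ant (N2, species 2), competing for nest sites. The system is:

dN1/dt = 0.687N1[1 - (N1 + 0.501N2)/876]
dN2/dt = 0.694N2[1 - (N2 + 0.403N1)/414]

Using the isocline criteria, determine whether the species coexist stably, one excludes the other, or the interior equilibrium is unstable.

stable coexistence

Compare the nullcline intercepts: K1/α12 = 876/0.501 = 1750 > K2 = 414; K2/α21 = 414/0.403 = 1030 > K1 = 876.
Since both inequalities hold, each species can invade when rare, so the interior equilibrium is stable.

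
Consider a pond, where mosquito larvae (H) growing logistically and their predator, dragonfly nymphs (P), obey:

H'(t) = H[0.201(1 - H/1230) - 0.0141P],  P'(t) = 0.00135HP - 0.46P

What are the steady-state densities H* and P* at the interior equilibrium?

From dP/dt = 0 with P > 0: 0.00135H* = 0.46, so H* = 341.
Substitute into dH/dt = 0: 0.201(1 - 341/1230) = 0.0141P*.
The bracket is 0.723, giving P* = 0.145/0.0141 = 10.3.

H* ≈ 341, P* ≈ 10.3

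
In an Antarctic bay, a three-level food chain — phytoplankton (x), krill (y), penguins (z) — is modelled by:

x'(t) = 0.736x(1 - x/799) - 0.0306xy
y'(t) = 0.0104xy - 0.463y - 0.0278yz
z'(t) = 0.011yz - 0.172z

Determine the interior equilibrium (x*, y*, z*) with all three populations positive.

From dz/dt = 0: 0.011y* = 0.172, so y* = 15.6.
From dx/dt = 0: 0.736(1 - x*/799) = 0.0306·15.6, giving x* = 799·(1 - 0.65) = 280.
From dy/dt = 0: 0.0104·280 - 0.463 = 0.0278z*, so z* = 2.44/0.0278 = 87.9.

x* ≈ 280, y* ≈ 15.6, z* ≈ 87.9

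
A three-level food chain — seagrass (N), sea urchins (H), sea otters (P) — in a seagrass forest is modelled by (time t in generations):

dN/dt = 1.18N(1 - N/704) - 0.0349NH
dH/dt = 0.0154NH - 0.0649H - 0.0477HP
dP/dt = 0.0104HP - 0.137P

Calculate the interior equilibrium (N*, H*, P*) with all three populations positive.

From dP/dt = 0: 0.0104H* = 0.137, so H* = 13.2.
From dN/dt = 0: 1.18(1 - N*/704) = 0.0349·13.2, giving N* = 704·(1 - 0.39) = 430.
From dH/dt = 0: 0.0154·430 - 0.0649 = 0.0477P*, so P* = 6.55/0.0477 = 137.

N* ≈ 430, H* ≈ 13.2, P* ≈ 137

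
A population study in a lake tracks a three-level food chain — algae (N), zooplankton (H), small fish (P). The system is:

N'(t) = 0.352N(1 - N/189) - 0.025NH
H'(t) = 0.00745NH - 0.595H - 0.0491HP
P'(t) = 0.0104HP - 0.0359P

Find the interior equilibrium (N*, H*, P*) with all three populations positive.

N* ≈ 143, H* ≈ 3.45, P* ≈ 9.53

From dP/dt = 0: 0.0104H* = 0.0359, so H* = 3.45.
From dN/dt = 0: 0.352(1 - N*/189) = 0.025·3.45, giving N* = 189·(1 - 0.245) = 143.
From dH/dt = 0: 0.00745·143 - 0.595 = 0.0491P*, so P* = 0.468/0.0491 = 9.53.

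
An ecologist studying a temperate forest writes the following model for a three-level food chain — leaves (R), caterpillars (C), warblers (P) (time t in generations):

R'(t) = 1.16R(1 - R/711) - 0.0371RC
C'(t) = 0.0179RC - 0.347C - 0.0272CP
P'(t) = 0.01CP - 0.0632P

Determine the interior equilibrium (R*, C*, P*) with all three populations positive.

R* ≈ 567, C* ≈ 6.32, P* ≈ 361

From dP/dt = 0: 0.01C* = 0.0632, so C* = 6.32.
From dR/dt = 0: 1.16(1 - R*/711) = 0.0371·6.32, giving R* = 711·(1 - 0.202) = 567.
From dC/dt = 0: 0.0179·567 - 0.347 = 0.0272P*, so P* = 9.81/0.0272 = 361.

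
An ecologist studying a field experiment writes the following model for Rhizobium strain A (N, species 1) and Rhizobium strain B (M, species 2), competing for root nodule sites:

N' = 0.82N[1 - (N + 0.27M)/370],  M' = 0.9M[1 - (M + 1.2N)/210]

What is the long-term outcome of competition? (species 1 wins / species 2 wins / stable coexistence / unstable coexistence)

species 1 excludes species 2

Compare the nullcline intercepts: K1/α12 = 370/0.27 = 1370 > K2 = 210; K2/α21 = 210/1.2 = 175 < K1 = 370.
Since the inequalities point opposite ways, species 1 can invade but species 2 cannot.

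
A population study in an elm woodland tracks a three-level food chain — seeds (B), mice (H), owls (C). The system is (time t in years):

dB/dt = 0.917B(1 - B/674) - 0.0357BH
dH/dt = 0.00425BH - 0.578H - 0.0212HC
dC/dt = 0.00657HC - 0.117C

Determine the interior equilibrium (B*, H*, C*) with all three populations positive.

B* ≈ 207, H* ≈ 17.8, C* ≈ 14.2

From dC/dt = 0: 0.00657H* = 0.117, so H* = 17.8.
From dB/dt = 0: 0.917(1 - B*/674) = 0.0357·17.8, giving B* = 674·(1 - 0.693) = 207.
From dH/dt = 0: 0.00425·207 - 0.578 = 0.0212C*, so C* = 0.301/0.0212 = 14.2.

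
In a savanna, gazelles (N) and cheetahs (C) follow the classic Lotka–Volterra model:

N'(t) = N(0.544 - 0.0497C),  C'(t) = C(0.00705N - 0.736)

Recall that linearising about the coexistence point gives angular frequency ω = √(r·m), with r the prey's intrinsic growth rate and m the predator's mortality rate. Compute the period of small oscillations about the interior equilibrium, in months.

Here r = 0.544 and m = 0.736, so r·m = 0.4.
ω = √0.4 = 0.633 per month, hence T = 2π/ω ≈ 9.93 months.

T ≈ 9.93 months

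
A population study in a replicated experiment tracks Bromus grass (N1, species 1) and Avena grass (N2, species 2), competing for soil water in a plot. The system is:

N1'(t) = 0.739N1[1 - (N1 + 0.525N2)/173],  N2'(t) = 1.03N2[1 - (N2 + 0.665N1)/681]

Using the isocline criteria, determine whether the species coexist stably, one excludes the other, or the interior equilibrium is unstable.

species 2 excludes species 1

Compare the nullcline intercepts: K1/α12 = 173/0.525 = 330 < K2 = 681; K2/α21 = 681/0.665 = 1020 > K1 = 173.
Since the inequalities point opposite ways, species 2 can invade but species 1 cannot.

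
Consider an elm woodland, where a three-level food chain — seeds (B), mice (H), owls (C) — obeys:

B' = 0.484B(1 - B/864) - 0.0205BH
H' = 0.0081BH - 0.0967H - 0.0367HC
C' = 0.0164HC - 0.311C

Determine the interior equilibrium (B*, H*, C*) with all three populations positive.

B* ≈ 170, H* ≈ 19, C* ≈ 34.9

From dC/dt = 0: 0.0164H* = 0.311, so H* = 19.
From dB/dt = 0: 0.484(1 - B*/864) = 0.0205·19, giving B* = 864·(1 - 0.803) = 170.
From dH/dt = 0: 0.0081·170 - 0.0967 = 0.0367C*, so C* = 1.28/0.0367 = 34.9.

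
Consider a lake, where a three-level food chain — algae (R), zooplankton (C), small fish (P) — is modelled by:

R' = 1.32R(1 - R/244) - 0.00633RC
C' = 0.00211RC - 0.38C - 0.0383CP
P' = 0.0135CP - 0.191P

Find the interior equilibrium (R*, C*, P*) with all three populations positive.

R* ≈ 227, C* ≈ 14.1, P* ≈ 2.61

From dP/dt = 0: 0.0135C* = 0.191, so C* = 14.1.
From dR/dt = 0: 1.32(1 - R*/244) = 0.00633·14.1, giving R* = 244·(1 - 0.0678) = 227.
From dC/dt = 0: 0.00211·227 - 0.38 = 0.0383P*, so P* = 0.0999/0.0383 = 2.61.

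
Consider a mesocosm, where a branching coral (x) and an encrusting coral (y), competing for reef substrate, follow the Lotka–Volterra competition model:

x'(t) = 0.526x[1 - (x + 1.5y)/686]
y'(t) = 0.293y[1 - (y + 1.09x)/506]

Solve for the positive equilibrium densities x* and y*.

Setting both brackets to zero gives the nullclines x + 1.5y = 686 and 1.09x + y = 506.
Substituting y = 506 - 1.09x into the first: x(1 - 1.5·1.09) = 686 - 1.5·506.
So x* = -73/-0.635 = 115, and then y* = 506 - 1.09·115 = 381.

x* ≈ 115, y* ≈ 381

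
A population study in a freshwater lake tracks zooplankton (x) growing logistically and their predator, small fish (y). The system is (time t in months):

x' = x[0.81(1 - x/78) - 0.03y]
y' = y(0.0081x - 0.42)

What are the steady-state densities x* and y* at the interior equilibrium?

From dy/dt = 0 with y > 0: 0.0081x* = 0.42, so x* = 51.9.
Substitute into dx/dt = 0: 0.81(1 - 51.9/78) = 0.03y*.
The bracket is 0.335, giving y* = 0.272/0.03 = 9.05.

x* ≈ 51.9, y* ≈ 9.05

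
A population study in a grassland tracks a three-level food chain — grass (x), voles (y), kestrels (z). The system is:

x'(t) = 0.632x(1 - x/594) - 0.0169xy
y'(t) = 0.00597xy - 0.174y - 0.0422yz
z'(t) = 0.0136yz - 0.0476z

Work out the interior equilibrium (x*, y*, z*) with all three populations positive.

From dz/dt = 0: 0.0136y* = 0.0476, so y* = 3.5.
From dx/dt = 0: 0.632(1 - x*/594) = 0.0169·3.5, giving x* = 594·(1 - 0.0936) = 538.
From dy/dt = 0: 0.00597·538 - 0.174 = 0.0422z*, so z* = 3.04/0.0422 = 72.

x* ≈ 538, y* ≈ 3.5, z* ≈ 72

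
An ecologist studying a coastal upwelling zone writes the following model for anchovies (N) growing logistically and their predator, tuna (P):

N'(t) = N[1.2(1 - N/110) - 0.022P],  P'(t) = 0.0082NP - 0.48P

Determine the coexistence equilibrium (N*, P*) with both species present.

From dP/dt = 0 with P > 0: 0.0082N* = 0.48, so N* = 58.5.
Substitute into dN/dt = 0: 1.2(1 - 58.5/110) = 0.022P*.
The bracket is 0.468, giving P* = 0.561/0.022 = 25.5.

N* ≈ 58.5, P* ≈ 25.5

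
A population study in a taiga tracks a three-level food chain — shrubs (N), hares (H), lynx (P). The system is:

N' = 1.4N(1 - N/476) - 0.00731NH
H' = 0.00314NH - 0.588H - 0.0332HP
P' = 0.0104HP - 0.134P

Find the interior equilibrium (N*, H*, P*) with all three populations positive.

N* ≈ 444, H* ≈ 12.9, P* ≈ 24.3

From dP/dt = 0: 0.0104H* = 0.134, so H* = 12.9.
From dN/dt = 0: 1.4(1 - N*/476) = 0.00731·12.9, giving N* = 476·(1 - 0.0673) = 444.
From dH/dt = 0: 0.00314·444 - 0.588 = 0.0332P*, so P* = 0.806/0.0332 = 24.3.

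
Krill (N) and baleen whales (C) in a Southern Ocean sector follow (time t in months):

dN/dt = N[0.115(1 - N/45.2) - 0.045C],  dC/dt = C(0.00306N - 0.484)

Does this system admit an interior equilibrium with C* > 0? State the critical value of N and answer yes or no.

Threshold N = 158; K < 158, so no, the predator goes extinct.

The predator equation gives dC/dt > 0 only when N > 0.484/0.00306 = 158.
Without the predator, N → K = 45.2. Since 45.2 < 158, the predator cannot invade.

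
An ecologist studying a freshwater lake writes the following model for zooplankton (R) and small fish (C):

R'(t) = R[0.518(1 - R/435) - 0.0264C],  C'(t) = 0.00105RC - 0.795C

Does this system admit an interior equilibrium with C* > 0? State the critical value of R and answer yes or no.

Threshold R = 757; K < 757, so no, the predator goes extinct.

The predator equation gives dC/dt > 0 only when R > 0.795/0.00105 = 757.
Without the predator, R → K = 435. Since 435 < 757, the predator cannot invade.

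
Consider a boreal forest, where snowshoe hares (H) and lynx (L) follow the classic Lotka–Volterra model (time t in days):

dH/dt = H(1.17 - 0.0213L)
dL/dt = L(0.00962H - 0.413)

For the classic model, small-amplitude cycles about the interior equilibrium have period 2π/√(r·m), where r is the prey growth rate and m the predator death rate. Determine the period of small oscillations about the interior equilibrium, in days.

Here r = 1.17 and m = 0.413, so r·m = 0.483.
ω = √0.483 = 0.695 per day, hence T = 2π/ω ≈ 9.04 days.

T ≈ 9.04 days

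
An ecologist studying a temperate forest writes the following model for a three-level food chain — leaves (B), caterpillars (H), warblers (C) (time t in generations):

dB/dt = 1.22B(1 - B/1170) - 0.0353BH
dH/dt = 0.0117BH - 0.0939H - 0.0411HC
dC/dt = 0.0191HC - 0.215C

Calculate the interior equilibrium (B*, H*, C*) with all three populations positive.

B* ≈ 789, H* ≈ 11.3, C* ≈ 222

From dC/dt = 0: 0.0191H* = 0.215, so H* = 11.3.
From dB/dt = 0: 1.22(1 - B*/1170) = 0.0353·11.3, giving B* = 1170·(1 - 0.326) = 789.
From dH/dt = 0: 0.0117·789 - 0.0939 = 0.0411C*, so C* = 9.14/0.0411 = 222.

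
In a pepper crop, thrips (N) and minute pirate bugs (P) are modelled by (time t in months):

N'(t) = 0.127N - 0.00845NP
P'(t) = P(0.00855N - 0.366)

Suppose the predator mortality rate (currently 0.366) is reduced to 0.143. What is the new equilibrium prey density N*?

At the interior fixed point, setting dP/dt = 0 with P > 0 fixes N* = (predator death rate)/(NP coefficient) — independent of the other coefficients.
With the change, N* = 0.143/0.00855 = 16.7; it falls from 42.8.

N* ≈ 16.7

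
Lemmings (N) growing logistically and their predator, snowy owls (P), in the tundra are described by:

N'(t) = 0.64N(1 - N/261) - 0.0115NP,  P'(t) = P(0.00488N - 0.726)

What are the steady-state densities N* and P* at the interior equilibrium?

From dP/dt = 0 with P > 0: 0.00488N* = 0.726, so N* = 149.
Substitute into dN/dt = 0: 0.64(1 - 149/261) = 0.0115P*.
The bracket is 0.43, giving P* = 0.275/0.0115 = 23.9.

N* ≈ 149, P* ≈ 23.9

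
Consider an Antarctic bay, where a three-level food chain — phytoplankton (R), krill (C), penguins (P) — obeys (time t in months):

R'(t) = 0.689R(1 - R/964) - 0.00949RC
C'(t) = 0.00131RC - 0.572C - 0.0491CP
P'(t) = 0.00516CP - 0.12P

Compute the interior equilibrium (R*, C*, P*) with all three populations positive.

From dP/dt = 0: 0.00516C* = 0.12, so C* = 23.3.
From dR/dt = 0: 0.689(1 - R*/964) = 0.00949·23.3, giving R* = 964·(1 - 0.32) = 655.
From dC/dt = 0: 0.00131·655 - 0.572 = 0.0491P*, so P* = 0.286/0.0491 = 5.83.

R* ≈ 655, C* ≈ 23.3, P* ≈ 5.83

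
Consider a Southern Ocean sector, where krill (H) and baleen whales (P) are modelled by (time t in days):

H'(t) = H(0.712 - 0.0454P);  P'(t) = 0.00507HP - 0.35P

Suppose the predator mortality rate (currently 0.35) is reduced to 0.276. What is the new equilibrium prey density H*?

H* ≈ 54.4

At the interior fixed point, setting dP/dt = 0 with P > 0 fixes H* = (predator death rate)/(HP coefficient) — independent of the other coefficients.
With the change, H* = 0.276/0.00507 = 54.4; it falls from 69.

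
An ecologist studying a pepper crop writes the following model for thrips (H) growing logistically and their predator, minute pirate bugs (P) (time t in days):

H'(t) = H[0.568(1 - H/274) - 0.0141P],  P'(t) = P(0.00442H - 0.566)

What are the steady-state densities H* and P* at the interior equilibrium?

H* ≈ 128, P* ≈ 21.5

From dP/dt = 0 with P > 0: 0.00442H* = 0.566, so H* = 128.
Substitute into dH/dt = 0: 0.568(1 - 128/274) = 0.0141P*.
The bracket is 0.533, giving P* = 0.303/0.0141 = 21.5.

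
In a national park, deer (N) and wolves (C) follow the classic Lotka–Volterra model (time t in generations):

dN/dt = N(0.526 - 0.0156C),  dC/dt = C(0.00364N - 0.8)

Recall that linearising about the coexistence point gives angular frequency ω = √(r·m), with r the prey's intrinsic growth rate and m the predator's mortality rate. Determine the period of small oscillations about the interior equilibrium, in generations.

T ≈ 9.69 generations

Here r = 0.526 and m = 0.8, so r·m = 0.421.
ω = √0.421 = 0.649 per generation, hence T = 2π/ω ≈ 9.69 generations.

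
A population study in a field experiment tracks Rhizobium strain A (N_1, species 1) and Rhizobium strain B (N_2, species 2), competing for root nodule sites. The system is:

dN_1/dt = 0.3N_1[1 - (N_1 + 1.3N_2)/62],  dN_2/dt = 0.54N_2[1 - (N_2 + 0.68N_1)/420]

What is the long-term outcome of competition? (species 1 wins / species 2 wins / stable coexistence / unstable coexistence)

species 2 excludes species 1

Compare the nullcline intercepts: K1/α12 = 62/1.3 = 47.7 < K2 = 420; K2/α21 = 420/0.68 = 618 > K1 = 62.
Since the inequalities point opposite ways, species 2 can invade but species 1 cannot.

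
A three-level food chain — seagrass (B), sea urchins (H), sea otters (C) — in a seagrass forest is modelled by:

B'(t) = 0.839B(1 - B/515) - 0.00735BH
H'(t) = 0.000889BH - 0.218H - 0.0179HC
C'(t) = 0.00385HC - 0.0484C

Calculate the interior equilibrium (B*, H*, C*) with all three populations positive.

From dC/dt = 0: 0.00385H* = 0.0484, so H* = 12.6.
From dB/dt = 0: 0.839(1 - B*/515) = 0.00735·12.6, giving B* = 515·(1 - 0.11) = 458.
From dH/dt = 0: 0.000889·458 - 0.218 = 0.0179C*, so C* = 0.189/0.0179 = 10.6.

B* ≈ 458, H* ≈ 12.6, C* ≈ 10.6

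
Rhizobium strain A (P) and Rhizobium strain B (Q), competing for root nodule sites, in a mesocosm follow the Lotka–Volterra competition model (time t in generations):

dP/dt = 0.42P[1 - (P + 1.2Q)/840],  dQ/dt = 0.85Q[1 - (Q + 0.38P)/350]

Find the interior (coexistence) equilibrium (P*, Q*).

Setting both brackets to zero gives the nullclines P + 1.2Q = 840 and 0.38P + Q = 350.
Substituting Q = 350 - 0.38P into the first: P(1 - 1.2·0.38) = 840 - 1.2·350.
So P* = 420/0.544 = 772, and then Q* = 350 - 0.38·772 = 56.6.

P* ≈ 772, Q* ≈ 56.6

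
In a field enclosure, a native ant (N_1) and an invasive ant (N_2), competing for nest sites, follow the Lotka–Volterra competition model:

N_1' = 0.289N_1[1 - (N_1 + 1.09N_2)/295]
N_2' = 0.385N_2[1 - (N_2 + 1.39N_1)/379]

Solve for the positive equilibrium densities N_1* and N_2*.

Setting both brackets to zero gives the nullclines N_1 + 1.09N_2 = 295 and 1.39N_1 + N_2 = 379.
Substituting N_2 = 379 - 1.39N_1 into the first: N_1(1 - 1.09·1.39) = 295 - 1.09·379.
So N_1* = -118/-0.515 = 229, and then N_2* = 379 - 1.39·229 = 60.3.

N_1* ≈ 229, N_2* ≈ 60.3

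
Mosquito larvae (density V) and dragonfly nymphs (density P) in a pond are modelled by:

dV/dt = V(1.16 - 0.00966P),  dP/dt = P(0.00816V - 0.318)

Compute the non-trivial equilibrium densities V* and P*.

V* ≈ 39, P* ≈ 120

Set dP/dt = 0 with P > 0: 0.00816V - 0.318 = 0, so V* = 0.318/0.00816 = 39.
Set dV/dt = 0 with V > 0: 1.16 - 0.00966P = 0, so P* = 1.16/0.00966 = 120.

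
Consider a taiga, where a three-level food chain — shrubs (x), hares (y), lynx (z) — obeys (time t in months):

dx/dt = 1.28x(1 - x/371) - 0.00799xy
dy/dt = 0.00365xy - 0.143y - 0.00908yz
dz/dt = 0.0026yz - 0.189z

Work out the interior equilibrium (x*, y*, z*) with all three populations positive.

x* ≈ 203, y* ≈ 72.7, z* ≈ 65.7

From dz/dt = 0: 0.0026y* = 0.189, so y* = 72.7.
From dx/dt = 0: 1.28(1 - x*/371) = 0.00799·72.7, giving x* = 371·(1 - 0.454) = 203.
From dy/dt = 0: 0.00365·203 - 0.143 = 0.00908z*, so z* = 0.597/0.00908 = 65.7.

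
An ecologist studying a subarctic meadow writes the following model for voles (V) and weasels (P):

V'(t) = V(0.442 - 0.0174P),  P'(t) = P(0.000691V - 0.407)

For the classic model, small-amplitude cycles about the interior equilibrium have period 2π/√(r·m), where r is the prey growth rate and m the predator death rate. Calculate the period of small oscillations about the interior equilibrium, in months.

Here r = 0.442 and m = 0.407, so r·m = 0.18.
ω = √0.18 = 0.424 per month, hence T = 2π/ω ≈ 14.8 months.

T ≈ 14.8 months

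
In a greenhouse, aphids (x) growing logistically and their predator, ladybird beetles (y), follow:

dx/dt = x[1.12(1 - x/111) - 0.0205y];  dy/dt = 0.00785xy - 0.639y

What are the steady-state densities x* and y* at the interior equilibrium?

From dy/dt = 0 with y > 0: 0.00785x* = 0.639, so x* = 81.4.
Substitute into dx/dt = 0: 1.12(1 - 81.4/111) = 0.0205y*.
The bracket is 0.267, giving y* = 0.299/0.0205 = 14.6.

x* ≈ 81.4, y* ≈ 14.6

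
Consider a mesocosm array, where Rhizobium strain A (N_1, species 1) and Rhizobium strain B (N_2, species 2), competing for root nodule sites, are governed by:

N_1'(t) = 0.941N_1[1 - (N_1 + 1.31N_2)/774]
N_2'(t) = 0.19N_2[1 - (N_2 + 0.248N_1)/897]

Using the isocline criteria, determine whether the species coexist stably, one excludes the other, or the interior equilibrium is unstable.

Compare the nullcline intercepts: K1/α12 = 774/1.31 = 591 < K2 = 897; K2/α21 = 897/0.248 = 3620 > K1 = 774.
Since the inequalities point opposite ways, species 2 can invade but species 1 cannot.

species 2 excludes species 1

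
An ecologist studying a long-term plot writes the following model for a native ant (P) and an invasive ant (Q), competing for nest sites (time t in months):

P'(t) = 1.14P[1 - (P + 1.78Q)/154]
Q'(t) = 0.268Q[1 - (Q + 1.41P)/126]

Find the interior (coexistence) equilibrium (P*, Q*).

P* ≈ 46.5, Q* ≈ 60.4

Setting both brackets to zero gives the nullclines P + 1.78Q = 154 and 1.41P + Q = 126.
Substituting Q = 126 - 1.41P into the first: P(1 - 1.78·1.41) = 154 - 1.78·126.
So P* = -70.3/-1.51 = 46.5, and then Q* = 126 - 1.41·46.5 = 60.4.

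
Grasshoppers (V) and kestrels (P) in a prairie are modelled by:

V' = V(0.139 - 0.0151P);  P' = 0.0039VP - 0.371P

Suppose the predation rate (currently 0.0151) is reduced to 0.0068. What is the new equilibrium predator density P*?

At the interior fixed point, setting dV/dt = 0 with V > 0 fixes P* = (prey growth rate)/(VP coefficient) — independent of the other coefficients.
With the change, P* = 0.139/0.0068 = 20.4; it rises from 9.21.

P* ≈ 20.4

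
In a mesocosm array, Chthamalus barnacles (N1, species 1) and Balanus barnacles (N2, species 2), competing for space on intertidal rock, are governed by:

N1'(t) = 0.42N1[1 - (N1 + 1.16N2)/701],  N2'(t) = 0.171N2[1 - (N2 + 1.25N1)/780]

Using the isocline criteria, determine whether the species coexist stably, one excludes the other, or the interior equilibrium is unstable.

Compare the nullcline intercepts: K1/α12 = 701/1.16 = 604 < K2 = 780; K2/α21 = 780/1.25 = 624 < K1 = 701.
Since both are reversed, neither can invade when rare; the interior point is a saddle.

unstable coexistence (outcome depends on initial conditions)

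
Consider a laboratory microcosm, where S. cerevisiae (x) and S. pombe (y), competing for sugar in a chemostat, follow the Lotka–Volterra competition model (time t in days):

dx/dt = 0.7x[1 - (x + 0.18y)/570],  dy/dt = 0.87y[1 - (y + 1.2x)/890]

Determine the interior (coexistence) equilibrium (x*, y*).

Setting both brackets to zero gives the nullclines x + 0.18y = 570 and 1.2x + y = 890.
Substituting y = 890 - 1.2x into the first: x(1 - 0.18·1.2) = 570 - 0.18·890.
So x* = 410/0.784 = 523, and then y* = 890 - 1.2·523 = 263.

x* ≈ 523, y* ≈ 263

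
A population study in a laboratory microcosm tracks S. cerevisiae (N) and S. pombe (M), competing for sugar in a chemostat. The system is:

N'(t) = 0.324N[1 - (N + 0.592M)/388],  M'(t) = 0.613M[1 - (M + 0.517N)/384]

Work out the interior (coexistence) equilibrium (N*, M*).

Setting both brackets to zero gives the nullclines N + 0.592M = 388 and 0.517N + M = 384.
Substituting M = 384 - 0.517N into the first: N(1 - 0.592·0.517) = 388 - 0.592·384.
So N* = 161/0.694 = 232, and then M* = 384 - 0.517·232 = 264.

N* ≈ 232, M* ≈ 264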